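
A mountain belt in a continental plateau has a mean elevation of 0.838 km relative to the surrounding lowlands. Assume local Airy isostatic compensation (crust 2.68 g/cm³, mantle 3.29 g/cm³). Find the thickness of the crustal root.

For local isostatic compensation: the weight of the topography is balanced by the buoyancy of the root, ρ_c h = (ρ_m − ρ_c) r.
r = h · ρ_c / (ρ_m − ρ_c) = 0.838 km × 2.68 / (3.29 − 2.68) = 3.68 km.

3.68 km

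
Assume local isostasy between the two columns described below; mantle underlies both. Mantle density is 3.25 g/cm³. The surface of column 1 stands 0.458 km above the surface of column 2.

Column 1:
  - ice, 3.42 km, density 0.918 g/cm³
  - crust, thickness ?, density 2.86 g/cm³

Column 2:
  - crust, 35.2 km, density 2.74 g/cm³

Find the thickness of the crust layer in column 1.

29.4 km

Take the compensation level at the base of the deeper column (depth z_c below the surface of column 1) and equate Σ ρ_i t_i down to z_c; mantle fills any gap and the z_c terms cancel.
Column 1: 3.42×0.918 + x×2.86 + (z_c − 3.42 − x)×3.25
Column 2: 0.458×0 + 35.2×2.74 + (z_c − 0.458 − 35.2)×3.25
The z_c×3.25 term appears on both sides and cancels. Collect the known terms of each column as K = Σ(ρt)_known − 3.25 × (depth of known layers): K_1 = 3.13956 − 3.25×3.42 = −7.97544; K_2 = 96.448 − 3.25×(0.458 + 35.2) = −19.4405.
Balance: K_1 − x×(3.25 − 2.86) = K_2, so x = (K_1 − K_2)/(3.25 − 2.86) = 11.4651/0.39 = 29.4 km.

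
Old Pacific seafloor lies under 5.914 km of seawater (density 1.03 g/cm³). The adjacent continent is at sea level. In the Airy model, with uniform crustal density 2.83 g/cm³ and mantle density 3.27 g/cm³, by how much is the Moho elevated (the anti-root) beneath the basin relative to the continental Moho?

Balancing pressure at the compensation depth: replacing crust with seawater at the top is compensated by replacing crust with mantle at the base: d (ρ_c − ρ_w) = a (ρ_m − ρ_c).
a = d (ρ_c − ρ_w)/(ρ_m − ρ_c) = 5.914 km × 1.8/0.44 = 24.2 km.

24.2 km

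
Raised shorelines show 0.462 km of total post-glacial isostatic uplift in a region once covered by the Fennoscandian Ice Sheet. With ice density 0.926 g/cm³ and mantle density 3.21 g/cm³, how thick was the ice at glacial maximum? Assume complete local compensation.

u = t ρ_ice/ρ_m → t = u ρ_m/ρ_ice = 0.462 km × 3.21/0.926 = 1.6 km.

1.6 km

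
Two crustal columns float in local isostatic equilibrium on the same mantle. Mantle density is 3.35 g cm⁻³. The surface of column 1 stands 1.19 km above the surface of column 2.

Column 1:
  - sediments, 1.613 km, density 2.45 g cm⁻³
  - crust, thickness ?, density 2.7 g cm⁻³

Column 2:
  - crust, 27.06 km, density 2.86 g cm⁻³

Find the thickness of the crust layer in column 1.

Take the compensation level at the base of the deeper column (depth z_c below the surface of column 1) and equate Σ ρ_i t_i down to z_c; mantle fills any gap and the z_c terms cancel.
Column 1: 1.613×2.45 + x×2.7 + (z_c − 1.613 − x)×3.35
Column 2: 1.19×0 + 27.06×2.86 + (z_c − 1.19 − 27.06)×3.35
The z_c×3.35 term appears on both sides and cancels. Collect the known terms of each column as K = Σ(ρt)_known − 3.35 × (depth of known layers): K_1 = 3.95185 − 3.35×1.613 = −1.4517; K_2 = 77.3916 − 3.35×(1.19 + 27.06) = −17.2459.
Balance: K_1 − x×(3.35 − 2.7) = K_2, so x = (K_1 − K_2)/(3.35 − 2.7) = 15.7942/0.65 = 24.3 km.

24.3 km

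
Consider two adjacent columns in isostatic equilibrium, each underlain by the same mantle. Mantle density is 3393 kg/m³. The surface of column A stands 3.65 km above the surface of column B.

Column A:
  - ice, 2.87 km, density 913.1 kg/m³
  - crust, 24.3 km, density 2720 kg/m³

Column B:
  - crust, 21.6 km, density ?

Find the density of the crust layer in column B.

Take the compensation level at the base of the deeper column (depth z_c below the surface of column A) and equate Σ ρ_i t_i down to z_c; mantle fills any gap and the z_c terms cancel.
Column A: 2.87×913.1 + 24.3×2720 + (z_c − 27.17)×3393
Column B: 3.65×0 + 21.6×ρ + (z_c − 3.65 − 21.6)×3393
The z_c×3393 term appears on both sides and cancels. Collect the known terms of each column as K = Σ(ρt)_known − 3393 × (depth of known layers): K_A = 68716.597 − 3393×27.17 = −23471.213; K_B = 0 − 3393×(3.65 + 21.6) = −85673.25.
Balance: K_A = K_B + 21.6×ρ, so ρ = (K_A − K_B)/21.6 = 62202/21.6 = 2880 kg/m³.

2880 kg/m³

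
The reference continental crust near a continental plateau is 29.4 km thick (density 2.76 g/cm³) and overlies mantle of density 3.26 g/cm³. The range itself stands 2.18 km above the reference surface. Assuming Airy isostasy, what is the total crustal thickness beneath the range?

43.6 km

Root depth r = h ρ_c / (ρ_m − ρ_c) = 2.18 km × 2.76 / 0.5 = 12.03 km.
Total thickness = T + h + r = 29.4 km + 2.18 km + 12.03 km = 43.6 km.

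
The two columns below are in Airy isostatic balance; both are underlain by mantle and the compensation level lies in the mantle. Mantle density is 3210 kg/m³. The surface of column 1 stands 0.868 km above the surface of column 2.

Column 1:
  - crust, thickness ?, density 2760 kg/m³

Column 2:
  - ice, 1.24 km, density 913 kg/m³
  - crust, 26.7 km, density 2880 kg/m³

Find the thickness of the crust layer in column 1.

Take the compensation level at the base of the deeper column (depth z_c below the surface of column 1) and equate Σ ρ_i t_i down to z_c; mantle fills any gap and the z_c terms cancel.
Column 1: x×2760 + (z_c − 0 − x)×3210
Column 2: 0.868×0 + 1.24×913 + 26.7×2880 + (z_c − 0.868 − 27.94)×3210
The z_c×3210 term appears on both sides and cancels. Collect the known terms of each column as K = Σ(ρt)_known − 3210 × (depth of known layers): K_1 = 0 − 3210×0 = 0; K_2 = 78028.12 − 3210×(0.868 + 27.94) = −14445.56.
Balance: K_1 − x×(3210 − 2760) = K_2, so x = (K_1 − K_2)/(3210 − 2760) = 14445.6/450 = 32.1 km.

32.1 km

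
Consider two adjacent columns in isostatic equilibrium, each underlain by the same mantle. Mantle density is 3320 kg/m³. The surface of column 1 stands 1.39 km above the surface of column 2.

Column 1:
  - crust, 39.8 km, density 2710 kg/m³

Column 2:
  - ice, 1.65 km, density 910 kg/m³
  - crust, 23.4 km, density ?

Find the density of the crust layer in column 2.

Take the compensation level at the base of the deeper column (depth z_c below the surface of column 1) and equate Σ ρ_i t_i down to z_c; mantle fills any gap and the z_c terms cancel.
Column 1: 39.8×2710 + (z_c − 39.8)×3320
Column 2: 1.39×0 + 1.65×910 + 23.4×ρ + (z_c − 1.39 − 25.05)×3320
The z_c×3320 term appears on both sides and cancels. Collect the known terms of each column as K = Σ(ρt)_known − 3320 × (depth of known layers): K_1 = 107858 − 3320×39.8 = −24278; K_2 = 1501.5 − 3320×(1.39 + 25.05) = −86279.3.
Balance: K_1 = K_2 + 23.4×ρ, so ρ = (K_1 − K_2)/23.4 = 62001.3/23.4 = 2650 kg/m³.

2650 kg/m³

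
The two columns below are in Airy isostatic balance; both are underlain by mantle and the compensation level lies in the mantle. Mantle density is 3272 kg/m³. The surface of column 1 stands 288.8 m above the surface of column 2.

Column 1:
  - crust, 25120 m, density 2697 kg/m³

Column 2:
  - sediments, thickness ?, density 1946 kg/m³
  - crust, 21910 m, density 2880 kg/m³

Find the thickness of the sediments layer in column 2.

Take the compensation level at the base of the deeper column (depth z_c below the surface of column 1) and equate Σ ρ_i t_i down to z_c; mantle fills any gap and the z_c terms cancel.
Column 1: 25120×2697 + (z_c − 25120)×3272
Column 2: 288.8×0 + x×1946 + 21910×2880 + (z_c − 288.8 − 21910 − x)×3272
The z_c×3272 term appears on both sides and cancels. Collect the known terms of each column as K = Σ(ρt)_known − 3272 × (depth of known layers): K_1 = 67748640 − 3272×25120 = −14444000; K_2 = 63100800 − 3272×(288.8 + 21910) = −9533673.6.
Balance: K_1 = K_2 − x×(3272 − 1946), so x = (K_2 − K_1)/(3272 − 1946) = 4910330/1326 = 3700 m.

3700 m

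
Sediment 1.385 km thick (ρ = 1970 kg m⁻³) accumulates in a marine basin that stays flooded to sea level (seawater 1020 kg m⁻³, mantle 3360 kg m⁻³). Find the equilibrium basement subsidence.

Submarine loading: the sediment displaces seawater, and the subsidence is in turn flooded, so s (ρ_m − ρ_w) = t (ρ_sed − ρ_w).
s = 1.385 km × (1970 − 1020) / (3360 − 1020) = 0.562 km.

0.562 km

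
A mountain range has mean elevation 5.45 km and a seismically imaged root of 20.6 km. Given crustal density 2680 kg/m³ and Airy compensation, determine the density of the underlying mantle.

Airy balance: ρ_c h = (ρ_m − ρ_c) r → ρ_m = ρ_c (1 + h/r).
ρ_m = 2680 × (1 + 5.45 km/20.6 km) = 3390 kg/m³.

3390 kg/m³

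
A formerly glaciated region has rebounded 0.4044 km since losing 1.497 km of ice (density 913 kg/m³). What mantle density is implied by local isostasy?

ρ_m = ρ_ice t / u = 913 × 1.497 km/0.4044 km = 3380 kg/m³.

3380 kg/m³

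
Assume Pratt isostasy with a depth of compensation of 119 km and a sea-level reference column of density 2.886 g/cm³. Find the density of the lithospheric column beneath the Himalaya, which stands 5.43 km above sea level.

2.76 g/cm³

Pratt balance: ρ_ref D = ρ (D + h).
ρ = ρ_ref D/(D + h) = 2.886 × 119 km/(119 km + 5.43 km) = 2.76 g/cm³.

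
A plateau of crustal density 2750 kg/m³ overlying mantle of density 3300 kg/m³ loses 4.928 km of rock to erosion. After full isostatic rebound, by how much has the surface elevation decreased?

0.821 km

Rebound u = e ρ_c/ρ_m = 4.928 km × 2750/3300 = 4.107 km.
Net surface drop = e − u = 4.928 km − 4.107 km = e (ρ_m − ρ_c)/ρ_m = 0.821 km.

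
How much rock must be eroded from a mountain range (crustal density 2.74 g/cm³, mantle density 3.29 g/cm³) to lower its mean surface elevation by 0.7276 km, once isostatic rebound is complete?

Net drop Δ = e − u = e − e ρ_c/ρ_m = e (ρ_m − ρ_c)/ρ_m.
e = Δ ρ_m/(ρ_m − ρ_c) = 0.7276 km × 3.29/0.55 = 4.35 km.

4.35 km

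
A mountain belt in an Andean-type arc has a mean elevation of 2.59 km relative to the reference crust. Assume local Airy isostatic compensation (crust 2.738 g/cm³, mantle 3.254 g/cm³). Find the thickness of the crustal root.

13.7 km

By Archimedes' principle applied to the lithosphere: the weight of the topography is balanced by the buoyancy of the root, ρ_c h = (ρ_m − ρ_c) r.
r = h · ρ_c / (ρ_m − ρ_c) = 2.59 km × 2.738 / (3.254 − 2.738) = 13.7 km.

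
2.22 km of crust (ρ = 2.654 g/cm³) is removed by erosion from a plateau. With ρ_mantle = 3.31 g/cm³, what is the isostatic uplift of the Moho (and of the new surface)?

1.78 km

Unloading: uplift u = e ρ_c/ρ_m = 2.22 km × 2.654/3.31 = 1.78 km.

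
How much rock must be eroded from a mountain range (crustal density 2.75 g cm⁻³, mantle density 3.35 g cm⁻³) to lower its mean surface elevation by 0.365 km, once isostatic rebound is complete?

2.04 km

Net drop Δ = e − u = e − e ρ_c/ρ_m = e (ρ_m − ρ_c)/ρ_m.
e = Δ ρ_m/(ρ_m − ρ_c) = 0.365 km × 3.35/0.6 = 2.04 km.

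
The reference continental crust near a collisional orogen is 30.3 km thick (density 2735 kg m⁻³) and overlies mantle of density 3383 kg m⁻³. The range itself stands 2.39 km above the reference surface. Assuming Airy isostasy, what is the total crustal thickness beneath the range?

Root depth r = h ρ_c / (ρ_m − ρ_c) = 2.39 km × 2735 / 648 = 10.09 km.
Total thickness = T + h + r = 30.3 km + 2.39 km + 10.09 km = 42.8 km.

42.8 km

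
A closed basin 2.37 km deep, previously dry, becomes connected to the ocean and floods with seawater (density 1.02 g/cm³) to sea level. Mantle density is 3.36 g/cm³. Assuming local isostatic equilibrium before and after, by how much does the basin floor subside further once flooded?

After flooding the water column is d + s deep. Its weight must equal the weight of mantle displaced by the extra subsidence s: (d + s) ρ_w = s ρ_m.
s = d ρ_w / (ρ_m − ρ_w) = 2.37 km × 1.02/(3.36 − 1.02) = 1.03 km.

1.03 km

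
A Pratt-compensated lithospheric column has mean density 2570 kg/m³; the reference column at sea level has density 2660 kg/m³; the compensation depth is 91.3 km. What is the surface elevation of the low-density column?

ρ_ref D = ρ (D + h) → h = D (ρ_ref − ρ)/ρ.
h = 91.3 km × (2660 − 2570)/2570 = 3.2 km.

3.2 km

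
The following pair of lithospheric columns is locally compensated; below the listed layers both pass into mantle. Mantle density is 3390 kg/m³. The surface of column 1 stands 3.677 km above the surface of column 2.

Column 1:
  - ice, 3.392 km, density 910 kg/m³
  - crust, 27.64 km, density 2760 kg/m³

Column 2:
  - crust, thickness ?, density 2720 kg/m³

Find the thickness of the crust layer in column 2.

19.9 km

Take the compensation level at the base of the deeper column (depth z_c below the surface of column 1) and equate Σ ρ_i t_i down to z_c; mantle fills any gap and the z_c terms cancel.
Column 1: 3.392×910 + 27.64×2760 + (z_c − 31.032)×3390
Column 2: 3.677×0 + x×2720 + (z_c − 3.677 − 0 − x)×3390
The z_c×3390 term appears on both sides and cancels. Collect the known terms of each column as K = Σ(ρt)_known − 3390 × (depth of known layers): K_1 = 79373.12 − 3390×31.032 = −25825.36; K_2 = 0 − 3390×(3.677 + 0) = −12465.03.
Balance: K_1 = K_2 − x×(3390 − 2720), so x = (K_2 − K_1)/(3390 − 2720) = 13360.3/670 = 19.9 km.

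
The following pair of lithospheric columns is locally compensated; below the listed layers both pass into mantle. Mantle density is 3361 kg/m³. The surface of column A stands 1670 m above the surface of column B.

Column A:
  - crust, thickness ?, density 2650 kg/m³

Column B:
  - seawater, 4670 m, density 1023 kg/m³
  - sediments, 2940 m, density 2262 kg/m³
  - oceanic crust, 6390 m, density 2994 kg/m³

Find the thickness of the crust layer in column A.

31100 m

Take the compensation level at the base of the deeper column (depth z_c below the surface of column A) and equate Σ ρ_i t_i down to z_c; mantle fills any gap and the z_c terms cancel.
Column A: x×2650 + (z_c − 0 − x)×3361
Column B: 1670×0 + 4670×1023 + 2940×2262 + 6390×2994 + (z_c − 1670 − 14000)×3361
The z_c×3361 term appears on both sides and cancels. Collect the known terms of each column as K = Σ(ρt)_known − 3361 × (depth of known layers): K_A = 0 − 3361×0 = 0; K_B = 30559350 − 3361×(1670 + 14000) = −22107520.
Balance: K_A − x×(3361 − 2650) = K_B, so x = (K_A − K_B)/(3361 − 2650) = 22107500/711 = 31100 m.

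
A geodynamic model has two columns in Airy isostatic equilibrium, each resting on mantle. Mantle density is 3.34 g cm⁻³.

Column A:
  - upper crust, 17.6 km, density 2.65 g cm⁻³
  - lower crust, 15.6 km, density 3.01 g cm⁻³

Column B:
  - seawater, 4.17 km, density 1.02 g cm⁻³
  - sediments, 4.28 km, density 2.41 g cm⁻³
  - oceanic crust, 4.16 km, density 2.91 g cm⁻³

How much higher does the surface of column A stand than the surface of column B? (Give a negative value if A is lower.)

For any compensation level in the mantle, the mantle terms cancel and isostasy reduces to e = (Σt_A − Σt_B) − (Σ(ρt)_A − Σ(ρt)_B) / ρ_m.
Σt_A = 33.2 km; Σt_B = 12.61 km; Σ(ρt)_A = 93.596; Σ(ρt)_B = 26.6738 (in km·g cm⁻³).
e = (33.2 − 12.61) − (93.596 − 26.6738) / 3.34 = 0.553 km.

0.553 km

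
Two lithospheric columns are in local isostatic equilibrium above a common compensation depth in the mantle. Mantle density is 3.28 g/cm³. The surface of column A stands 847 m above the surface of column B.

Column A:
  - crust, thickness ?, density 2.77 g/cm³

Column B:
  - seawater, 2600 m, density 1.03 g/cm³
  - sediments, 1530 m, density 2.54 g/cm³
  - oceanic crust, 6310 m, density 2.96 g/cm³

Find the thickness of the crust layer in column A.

23100 m

Take the compensation level at the base of the deeper column (depth z_c below the surface of column A) and equate Σ ρ_i t_i down to z_c; mantle fills any gap and the z_c terms cancel.
Column A: x×2.77 + (z_c − 0 − x)×3.28
Column B: 847×0 + 2600×1.03 + 1530×2.54 + 6310×2.96 + (z_c − 847 − 10440)×3.28
The z_c×3.28 term appears on both sides and cancels. Collect the known terms of each column as K = Σ(ρt)_known − 3.28 × (depth of known layers): K_A = 0 − 3.28×0 = 0; K_B = 25241.8 − 3.28×(847 + 10440) = −11779.56.
Balance: K_A − x×(3.28 − 2.77) = K_B, so x = (K_A − K_B)/(3.28 − 2.77) = 11779.6/0.51 = 23100 m.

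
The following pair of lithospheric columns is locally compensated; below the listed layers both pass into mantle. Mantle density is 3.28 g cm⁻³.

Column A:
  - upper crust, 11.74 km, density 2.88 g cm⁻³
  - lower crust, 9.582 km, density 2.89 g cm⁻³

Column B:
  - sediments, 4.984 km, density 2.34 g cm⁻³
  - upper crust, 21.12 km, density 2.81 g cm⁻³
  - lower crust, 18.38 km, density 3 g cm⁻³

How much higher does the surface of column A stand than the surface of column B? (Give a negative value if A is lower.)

For any compensation level in the mantle, the mantle terms cancel and isostasy reduces to e = (Σt_A − Σt_B) − (Σ(ρt)_A − Σ(ρt)_B) / ρ_m.
Σt_A = 21.322 km; Σt_B = 44.484 km; Σ(ρt)_A = 61.50318; Σ(ρt)_B = 126.14976 (in km·g cm⁻³).
e = (21.322 − 44.484) − (61.50318 − 126.14976) / 3.28 = −3.45 km.

−3.45 km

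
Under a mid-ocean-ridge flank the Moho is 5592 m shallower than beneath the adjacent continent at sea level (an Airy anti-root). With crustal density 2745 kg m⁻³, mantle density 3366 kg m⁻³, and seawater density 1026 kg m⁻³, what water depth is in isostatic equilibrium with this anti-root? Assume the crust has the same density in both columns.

Replacing a thickness d of crust by seawater at the top must be balanced by replacing crust with mantle at the base: d (ρ_c − ρ_w) = a (ρ_m − ρ_c).
d = a (ρ_m − ρ_c)/(ρ_c − ρ_w) = 5592 m × 621/1719 = 2020 m.

2020 m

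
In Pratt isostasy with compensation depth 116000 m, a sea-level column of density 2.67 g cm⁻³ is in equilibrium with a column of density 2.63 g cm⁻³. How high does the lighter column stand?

ρ_ref D = ρ (D + h) → h = D (ρ_ref − ρ)/ρ.
h = 116000 m × (2.67 − 2.63)/2.63 = 1760 m.

1760 m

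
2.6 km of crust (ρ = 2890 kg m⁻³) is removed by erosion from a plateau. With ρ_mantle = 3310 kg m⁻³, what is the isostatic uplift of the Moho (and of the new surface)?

2.27 km

Unloading: uplift u = e ρ_c/ρ_m = 2.6 km × 2890/3310 = 2.27 km.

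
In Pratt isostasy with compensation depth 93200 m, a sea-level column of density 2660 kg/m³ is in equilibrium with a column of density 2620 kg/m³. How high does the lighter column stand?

ρ_ref D = ρ (D + h) → h = D (ρ_ref − ρ)/ρ.
h = 93200 m × (2660 − 2620)/2620 = 1420 m.

1420 m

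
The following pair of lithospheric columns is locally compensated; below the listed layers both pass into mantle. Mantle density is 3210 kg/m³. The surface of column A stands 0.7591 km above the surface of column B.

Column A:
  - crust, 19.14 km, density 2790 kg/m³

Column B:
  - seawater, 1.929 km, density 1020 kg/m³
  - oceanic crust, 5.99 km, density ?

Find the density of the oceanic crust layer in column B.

2980 kg/m³

Take the compensation level at the base of the deeper column (depth z_c below the surface of column A) and equate Σ ρ_i t_i down to z_c; mantle fills any gap and the z_c terms cancel.
Column A: 19.14×2790 + (z_c − 19.14)×3210
Column B: 0.7591×0 + 1.929×1020 + 5.99×ρ + (z_c − 0.7591 − 7.919)×3210
The z_c×3210 term appears on both sides and cancels. Collect the known terms of each column as K = Σ(ρt)_known − 3210 × (depth of known layers): K_A = 53400.6 − 3210×19.14 = −8038.8; K_B = 1967.58 − 3210×(0.7591 + 7.919) = −25889.121.
Balance: K_A = K_B + 5.99×ρ, so ρ = (K_A − K_B)/5.99 = 17850.3/5.99 = 2980 kg/m³.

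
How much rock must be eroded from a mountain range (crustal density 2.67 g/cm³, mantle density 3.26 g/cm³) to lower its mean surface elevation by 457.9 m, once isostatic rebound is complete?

Net drop Δ = e − u = e − e ρ_c/ρ_m = e (ρ_m − ρ_c)/ρ_m.
e = Δ ρ_m/(ρ_m − ρ_c) = 457.9 m × 3.26/0.59 = 2530 m.

2530 m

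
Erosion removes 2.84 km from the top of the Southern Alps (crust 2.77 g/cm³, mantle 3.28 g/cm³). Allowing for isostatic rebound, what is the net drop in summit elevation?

0.442 km

Rebound u = e ρ_c/ρ_m = 2.84 km × 2.77/3.28 = 2.398 km.
Net surface drop = e − u = 2.84 km − 2.398 km = e (ρ_m − ρ_c)/ρ_m = 0.442 km.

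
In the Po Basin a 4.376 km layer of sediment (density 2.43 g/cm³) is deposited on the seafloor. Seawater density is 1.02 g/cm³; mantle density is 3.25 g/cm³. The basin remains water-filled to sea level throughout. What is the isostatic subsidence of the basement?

2.77 km

Submarine loading: the sediment displaces seawater, and the subsidence is in turn flooded, so s (ρ_m − ρ_w) = t (ρ_sed − ρ_w).
s = 4.376 km × (2.43 − 1.02) / (3.25 − 1.02) = 2.77 km.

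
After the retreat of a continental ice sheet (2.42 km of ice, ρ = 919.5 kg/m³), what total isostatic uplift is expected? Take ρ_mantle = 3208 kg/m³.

0.694 km

Removing the load lets mantle flow back in; uplift u satisfies ρ_ice t = ρ_m u.
u = t ρ_ice/ρ_m = 2.42 km × 919.5/3208 = 0.694 km.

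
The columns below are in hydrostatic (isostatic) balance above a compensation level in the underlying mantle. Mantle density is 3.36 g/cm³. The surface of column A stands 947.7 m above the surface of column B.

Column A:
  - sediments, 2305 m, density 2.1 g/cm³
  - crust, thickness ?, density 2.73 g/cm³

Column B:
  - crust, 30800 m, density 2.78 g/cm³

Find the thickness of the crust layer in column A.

Take the compensation level at the base of the deeper column (depth z_c below the surface of column A) and equate Σ ρ_i t_i down to z_c; mantle fills any gap and the z_c terms cancel.
Column A: 2305×2.1 + x×2.73 + (z_c − 2305 − x)×3.36
Column B: 947.7×0 + 30800×2.78 + (z_c − 947.7 − 30800)×3.36
The z_c×3.36 term appears on both sides and cancels. Collect the known terms of each column as K = Σ(ρt)_known − 3.36 × (depth of known layers): K_A = 4840.5 − 3.36×2305 = −2904.3; K_B = 85624 − 3.36×(947.7 + 30800) = −21048.272.
Balance: K_A − x×(3.36 − 2.73) = K_B, so x = (K_A − K_B)/(3.36 − 2.73) = 18144/0.63 = 28800 m.

28800 m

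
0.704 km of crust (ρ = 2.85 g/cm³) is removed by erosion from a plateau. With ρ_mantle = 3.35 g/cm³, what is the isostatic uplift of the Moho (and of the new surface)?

0.599 km

Unloading: uplift u = e ρ_c/ρ_m = 0.704 km × 2.85/3.35 = 0.599 km.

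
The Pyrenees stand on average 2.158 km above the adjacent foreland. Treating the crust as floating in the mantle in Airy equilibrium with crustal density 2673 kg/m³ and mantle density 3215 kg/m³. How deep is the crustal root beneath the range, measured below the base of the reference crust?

By Archimedes' principle applied to the lithosphere: the weight of the topography is balanced by the buoyancy of the root, ρ_c h = (ρ_m − ρ_c) r.
r = h · ρ_c / (ρ_m − ρ_c) = 2.158 km × 2673 / (3215 − 2673) = 10.6 km.

10.6 km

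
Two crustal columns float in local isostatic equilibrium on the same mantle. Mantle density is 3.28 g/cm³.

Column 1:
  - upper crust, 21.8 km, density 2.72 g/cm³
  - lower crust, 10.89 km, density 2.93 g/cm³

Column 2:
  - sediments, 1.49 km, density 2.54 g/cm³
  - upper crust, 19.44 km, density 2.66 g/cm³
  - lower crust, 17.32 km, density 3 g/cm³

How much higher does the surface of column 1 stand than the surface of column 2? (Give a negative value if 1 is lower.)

For any compensation level in the mantle, the mantle terms cancel and isostasy reduces to e = (Σt_1 − Σt_2) − (Σ(ρt)_1 − Σ(ρt)_2) / ρ_m.
Σt_1 = 32.69 km; Σt_2 = 38.25 km; Σ(ρt)_1 = 91.2037; Σ(ρt)_2 = 107.455 (in km·g/cm³).
e = (32.69 − 38.25) − (91.2037 − 107.455) / 3.28 = −0.605 km.

−0.605 km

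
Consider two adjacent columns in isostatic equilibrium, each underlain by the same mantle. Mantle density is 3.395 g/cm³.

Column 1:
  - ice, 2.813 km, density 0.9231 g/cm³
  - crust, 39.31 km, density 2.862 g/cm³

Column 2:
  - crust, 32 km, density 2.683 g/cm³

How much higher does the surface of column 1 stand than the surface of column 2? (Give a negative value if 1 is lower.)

For any compensation level in the mantle, the mantle terms cancel and isostasy reduces to e = (Σt_1 − Σt_2) − (Σ(ρt)_1 − Σ(ρt)_2) / ρ_m.
Σt_1 = 42.123 km; Σt_2 = 32 km; Σ(ρt)_1 = 115.1019; Σ(ρt)_2 = 85.856 (in km·g/cm³).
e = (42.123 − 32) − (115.1019 − 85.856) / 3.395 = 1.51 km.

1.51 km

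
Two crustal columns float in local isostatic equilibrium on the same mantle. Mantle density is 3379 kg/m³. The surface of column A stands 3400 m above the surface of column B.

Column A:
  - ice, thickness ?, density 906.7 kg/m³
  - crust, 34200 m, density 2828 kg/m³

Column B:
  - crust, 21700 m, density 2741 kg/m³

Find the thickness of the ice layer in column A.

2620 m

Take the compensation level at the base of the deeper column (depth z_c below the surface of column A) and equate Σ ρ_i t_i down to z_c; mantle fills any gap and the z_c terms cancel.
Column A: x×906.7 + 34200×2828 + (z_c − 34200 − x)×3379
Column B: 3400×0 + 21700×2741 + (z_c − 3400 − 21700)×3379
The z_c×3379 term appears on both sides and cancels. Collect the known terms of each column as K = Σ(ρt)_known − 3379 × (depth of known layers): K_A = 96717600 − 3379×34200 = −18844200; K_B = 59479700 − 3379×(3400 + 21700) = −25333200.
Balance: K_A − x×(3379 − 906.7) = K_B, so x = (K_A − K_B)/(3379 − 906.7) = 6489000/2472.3 = 2620 m.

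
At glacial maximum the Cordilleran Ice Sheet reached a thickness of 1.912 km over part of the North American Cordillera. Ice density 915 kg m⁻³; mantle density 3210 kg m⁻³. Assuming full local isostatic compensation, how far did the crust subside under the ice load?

By Archimedes' principle applied to the lithosphere: the ice load ρ_ice t is balanced by mantle displaced below, ρ_m s.
s = t ρ_ice / ρ_m = 1.912 km × 915/3210 = 0.545 km.

0.545 km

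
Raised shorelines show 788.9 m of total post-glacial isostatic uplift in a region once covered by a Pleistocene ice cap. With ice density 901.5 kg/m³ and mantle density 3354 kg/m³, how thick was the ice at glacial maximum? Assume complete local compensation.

2940 m

u = t ρ_ice/ρ_m → t = u ρ_m/ρ_ice = 788.9 m × 3354/901.5 = 2940 m.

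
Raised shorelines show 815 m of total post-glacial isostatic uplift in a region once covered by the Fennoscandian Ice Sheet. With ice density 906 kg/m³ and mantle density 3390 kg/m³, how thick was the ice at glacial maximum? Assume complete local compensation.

3050 m

u = t ρ_ice/ρ_m → t = u ρ_m/ρ_ice = 815 m × 3390/906 = 3050 m.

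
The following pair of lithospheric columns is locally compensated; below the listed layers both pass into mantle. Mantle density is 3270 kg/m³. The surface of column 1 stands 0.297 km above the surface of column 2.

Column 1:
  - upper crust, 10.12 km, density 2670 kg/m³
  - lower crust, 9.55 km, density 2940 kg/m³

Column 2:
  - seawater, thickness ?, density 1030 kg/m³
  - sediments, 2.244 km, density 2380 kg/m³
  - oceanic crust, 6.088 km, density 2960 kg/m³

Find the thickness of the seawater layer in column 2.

Take the compensation level at the base of the deeper column (depth z_c below the surface of column 1) and equate Σ ρ_i t_i down to z_c; mantle fills any gap and the z_c terms cancel.
Column 1: 10.12×2670 + 9.55×2940 + (z_c − 19.67)×3270
Column 2: 0.297×0 + x×1030 + 2.244×2380 + 6.088×2960 + (z_c − 0.297 − 8.332 − x)×3270
The z_c×3270 term appears on both sides and cancels. Collect the known terms of each column as K = Σ(ρt)_known − 3270 × (depth of known layers): K_1 = 55097.4 − 3270×19.67 = −9223.5; K_2 = 23361.2 − 3270×(0.297 + 8.332) = −4855.63.
Balance: K_1 = K_2 − x×(3270 − 1030), so x = (K_2 − K_1)/(3270 − 1030) = 4367.87/2240 = 1.95 km.

1.95 km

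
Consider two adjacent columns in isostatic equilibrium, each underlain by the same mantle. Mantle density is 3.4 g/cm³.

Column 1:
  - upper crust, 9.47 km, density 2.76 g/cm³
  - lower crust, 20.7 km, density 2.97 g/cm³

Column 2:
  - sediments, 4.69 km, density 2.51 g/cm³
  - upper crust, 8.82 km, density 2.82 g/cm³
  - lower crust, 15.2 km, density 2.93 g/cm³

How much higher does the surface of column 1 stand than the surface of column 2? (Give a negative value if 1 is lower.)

For any compensation level in the mantle, the mantle terms cancel and isostasy reduces to e = (Σt_1 − Σt_2) − (Σ(ρt)_1 − Σ(ρt)_2) / ρ_m.
Σt_1 = 30.17 km; Σt_2 = 28.71 km; Σ(ρt)_1 = 87.6162; Σ(ρt)_2 = 81.1803 (in km·g/cm³).
e = (30.17 − 28.71) − (87.6162 − 81.1803) / 3.4 = −0.433 km.

−0.433 km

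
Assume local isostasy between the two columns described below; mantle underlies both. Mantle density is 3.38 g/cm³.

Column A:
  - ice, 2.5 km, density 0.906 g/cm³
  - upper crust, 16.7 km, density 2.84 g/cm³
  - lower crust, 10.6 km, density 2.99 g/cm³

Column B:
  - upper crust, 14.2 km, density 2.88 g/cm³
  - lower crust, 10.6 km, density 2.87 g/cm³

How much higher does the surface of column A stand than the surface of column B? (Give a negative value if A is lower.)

2.02 km

For any compensation level in the mantle, the mantle terms cancel and isostasy reduces to e = (Σt_A − Σt_B) − (Σ(ρt)_A − Σ(ρt)_B) / ρ_m.
Σt_A = 29.8 km; Σt_B = 24.8 km; Σ(ρt)_A = 81.387; Σ(ρt)_B = 71.318 (in km·g/cm³).
e = (29.8 − 24.8) − (81.387 − 71.318) / 3.38 = 2.02 km.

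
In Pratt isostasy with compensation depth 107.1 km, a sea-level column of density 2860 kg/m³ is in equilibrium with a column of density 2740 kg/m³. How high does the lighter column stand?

4.69 km

ρ_ref D = ρ (D + h) → h = D (ρ_ref − ρ)/ρ.
h = 107.1 km × (2860 − 2740)/2740 = 4.69 km.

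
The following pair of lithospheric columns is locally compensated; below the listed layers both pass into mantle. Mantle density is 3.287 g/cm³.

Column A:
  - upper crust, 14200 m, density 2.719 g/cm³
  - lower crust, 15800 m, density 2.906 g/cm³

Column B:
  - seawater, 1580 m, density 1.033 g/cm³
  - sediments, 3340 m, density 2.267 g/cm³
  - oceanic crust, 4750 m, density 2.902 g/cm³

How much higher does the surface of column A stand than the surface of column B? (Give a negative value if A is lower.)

1610 m

For any compensation level in the mantle, the mantle terms cancel and isostasy reduces to e = (Σt_A − Σt_B) − (Σ(ρt)_A − Σ(ρt)_B) / ρ_m.
Σt_A = 30000 m; Σt_B = 9670 m; Σ(ρt)_A = 84524.6; Σ(ρt)_B = 22988.42 (in m·g/cm³).
e = (30000 − 9670) − (84524.6 − 22988.42) / 3.287 = 1610 m.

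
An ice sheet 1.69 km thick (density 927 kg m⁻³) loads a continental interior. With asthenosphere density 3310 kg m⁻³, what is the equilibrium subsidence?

In Airy isostatic equilibrium: the ice load ρ_ice t is balanced by mantle displaced below, ρ_m s.
s = t ρ_ice / ρ_m = 1.69 km × 927/3310 = 0.473 km.

0.473 km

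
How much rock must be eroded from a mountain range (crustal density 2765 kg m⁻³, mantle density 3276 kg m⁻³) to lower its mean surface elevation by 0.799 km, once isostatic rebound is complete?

Net drop Δ = e − u = e − e ρ_c/ρ_m = e (ρ_m − ρ_c)/ρ_m.
e = Δ ρ_m/(ρ_m − ρ_c) = 0.799 km × 3276/511 = 5.12 km.

5.12 km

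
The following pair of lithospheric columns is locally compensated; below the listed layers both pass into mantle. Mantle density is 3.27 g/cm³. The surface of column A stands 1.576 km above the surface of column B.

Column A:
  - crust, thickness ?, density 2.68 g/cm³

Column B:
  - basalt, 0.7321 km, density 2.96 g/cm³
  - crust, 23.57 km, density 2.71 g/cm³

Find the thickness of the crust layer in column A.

31.5 km

Take the compensation level at the base of the deeper column (depth z_c below the surface of column A) and equate Σ ρ_i t_i down to z_c; mantle fills any gap and the z_c terms cancel.
Column A: x×2.68 + (z_c − 0 − x)×3.27
Column B: 1.576×0 + 0.7321×2.96 + 23.57×2.71 + (z_c − 1.576 − 24.3021)×3.27
The z_c×3.27 term appears on both sides and cancels. Collect the known terms of each column as K = Σ(ρt)_known − 3.27 × (depth of known layers): K_A = 0 − 3.27×0 = 0; K_B = 66.041716 − 3.27×(1.576 + 24.3021) = −18.579671.
Balance: K_A − x×(3.27 − 2.68) = K_B, so x = (K_A − K_B)/(3.27 − 2.68) = 18.5797/0.59 = 31.5 km.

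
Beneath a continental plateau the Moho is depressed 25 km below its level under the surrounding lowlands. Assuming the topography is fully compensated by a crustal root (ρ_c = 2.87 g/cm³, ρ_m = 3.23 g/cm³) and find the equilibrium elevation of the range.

3.14 km

In Airy isostatic equilibrium: ρ_c h = (ρ_m − ρ_c) r.
h = r (ρ_m − ρ_c) / ρ_c = 25 km × (3.23 − 2.87) / 2.87 = 3.14 km.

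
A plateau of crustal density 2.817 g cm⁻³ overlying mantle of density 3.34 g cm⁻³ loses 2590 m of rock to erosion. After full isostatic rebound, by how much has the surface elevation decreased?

406 m

Rebound u = e ρ_c/ρ_m = 2590 m × 2.817/3.34 = 2184 m.
Net surface drop = e − u = 2590 m − 2184 m = e (ρ_m − ρ_c)/ρ_m = 406 m.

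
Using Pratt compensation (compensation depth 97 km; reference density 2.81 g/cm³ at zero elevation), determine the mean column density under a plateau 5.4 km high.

2.66 g/cm³

Pratt balance: ρ_ref D = ρ (D + h).
ρ = ρ_ref D/(D + h) = 2.81 × 97 km/(97 km + 5.4 km) = 2.66 g/cm³.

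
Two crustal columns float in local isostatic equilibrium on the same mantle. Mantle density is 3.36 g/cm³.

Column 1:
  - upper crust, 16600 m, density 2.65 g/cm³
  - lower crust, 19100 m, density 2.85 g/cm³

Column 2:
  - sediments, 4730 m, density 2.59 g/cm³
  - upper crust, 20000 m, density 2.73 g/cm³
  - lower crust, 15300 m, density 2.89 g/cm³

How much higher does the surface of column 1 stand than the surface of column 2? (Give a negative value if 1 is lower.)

−567 m

For any compensation level in the mantle, the mantle terms cancel and isostasy reduces to e = (Σt_1 − Σt_2) − (Σ(ρt)_1 − Σ(ρt)_2) / ρ_m.
Σt_1 = 35700 m; Σt_2 = 40030 m; Σ(ρt)_1 = 98425; Σ(ρt)_2 = 111067.7 (in m·g/cm³).
e = (35700 − 40030) − (98425 − 111067.7) / 3.36 = −567 m.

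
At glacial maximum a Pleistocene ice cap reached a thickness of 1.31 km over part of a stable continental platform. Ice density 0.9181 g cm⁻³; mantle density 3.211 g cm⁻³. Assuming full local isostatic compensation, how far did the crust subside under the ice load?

0.375 km

Equating mass per unit area of the two columns: the ice load ρ_ice t is balanced by mantle displaced below, ρ_m s.
s = t ρ_ice / ρ_m = 1.31 km × 0.9181/3.211 = 0.375 km.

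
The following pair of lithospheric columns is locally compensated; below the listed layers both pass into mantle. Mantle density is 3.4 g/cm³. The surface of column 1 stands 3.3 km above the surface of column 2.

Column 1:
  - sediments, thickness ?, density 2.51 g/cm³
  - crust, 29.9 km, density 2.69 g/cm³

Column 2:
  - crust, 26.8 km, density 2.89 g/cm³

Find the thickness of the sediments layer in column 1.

Take the compensation level at the base of the deeper column (depth z_c below the surface of column 1) and equate Σ ρ_i t_i down to z_c; mantle fills any gap and the z_c terms cancel.
Column 1: x×2.51 + 29.9×2.69 + (z_c − 29.9 − x)×3.4
Column 2: 3.3×0 + 26.8×2.89 + (z_c − 3.3 − 26.8)×3.4
The z_c×3.4 term appears on both sides and cancels. Collect the known terms of each column as K = Σ(ρt)_known − 3.4 × (depth of known layers): K_1 = 80.431 − 3.4×29.9 = −21.229; K_2 = 77.452 − 3.4×(3.3 + 26.8) = −24.888.
Balance: K_1 − x×(3.4 − 2.51) = K_2, so x = (K_1 − K_2)/(3.4 − 2.51) = 3.659/0.89 = 4.11 km.

4.11 km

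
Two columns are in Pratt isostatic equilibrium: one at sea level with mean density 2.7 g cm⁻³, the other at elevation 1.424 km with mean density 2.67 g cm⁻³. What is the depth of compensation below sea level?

127 km

ρ_ref D = ρ (D + h) → D (ρ_ref − ρ) = ρ h.
D = ρ h/(ρ_ref − ρ) = 2.67 × 1.424 km/(2.7 − 2.67) = 127 km.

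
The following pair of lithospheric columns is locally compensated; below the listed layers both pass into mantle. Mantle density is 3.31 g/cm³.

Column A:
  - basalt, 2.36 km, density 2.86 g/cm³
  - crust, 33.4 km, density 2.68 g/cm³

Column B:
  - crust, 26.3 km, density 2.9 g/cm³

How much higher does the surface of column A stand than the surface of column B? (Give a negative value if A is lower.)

For any compensation level in the mantle, the mantle terms cancel and isostasy reduces to e = (Σt_A − Σt_B) − (Σ(ρt)_A − Σ(ρt)_B) / ρ_m.
Σt_A = 35.76 km; Σt_B = 26.3 km; Σ(ρt)_A = 96.2616; Σ(ρt)_B = 76.27 (in km·g/cm³).
e = (35.76 − 26.3) − (96.2616 − 76.27) / 3.31 = 3.42 km.

3.42 km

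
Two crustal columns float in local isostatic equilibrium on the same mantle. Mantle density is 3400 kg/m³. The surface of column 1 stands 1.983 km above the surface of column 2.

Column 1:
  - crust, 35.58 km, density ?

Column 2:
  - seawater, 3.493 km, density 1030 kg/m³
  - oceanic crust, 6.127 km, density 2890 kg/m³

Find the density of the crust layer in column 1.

2890 kg/m³

Take the compensation level at the base of the deeper column (depth z_c below the surface of column 1) and equate Σ ρ_i t_i down to z_c; mantle fills any gap and the z_c terms cancel.
Column 1: 35.58×ρ + (z_c − 35.58)×3400
Column 2: 1.983×0 + 3.493×1030 + 6.127×2890 + (z_c − 1.983 − 9.62)×3400
The z_c×3400 term appears on both sides and cancels. Collect the known terms of each column as K = Σ(ρt)_known − 3400 × (depth of known layers): K_1 = 0 − 3400×35.58 = −120972; K_2 = 21304.82 − 3400×(1.983 + 9.62) = −18145.38.
Balance: K_1 + 35.58×ρ = K_2, so ρ = (K_2 − K_1)/35.58 = 102827/35.58 = 2890 kg/m³.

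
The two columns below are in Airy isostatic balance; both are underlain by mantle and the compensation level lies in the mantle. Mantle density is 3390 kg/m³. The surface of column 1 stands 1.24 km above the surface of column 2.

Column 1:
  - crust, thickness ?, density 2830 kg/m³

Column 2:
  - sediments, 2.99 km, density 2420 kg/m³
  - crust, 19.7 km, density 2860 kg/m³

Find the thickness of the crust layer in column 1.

Take the compensation level at the base of the deeper column (depth z_c below the surface of column 1) and equate Σ ρ_i t_i down to z_c; mantle fills any gap and the z_c terms cancel.
Column 1: x×2830 + (z_c − 0 − x)×3390
Column 2: 1.24×0 + 2.99×2420 + 19.7×2860 + (z_c − 1.24 − 22.69)×3390
The z_c×3390 term appears on both sides and cancels. Collect the known terms of each column as K = Σ(ρt)_known − 3390 × (depth of known layers): K_1 = 0 − 3390×0 = 0; K_2 = 63577.8 − 3390×(1.24 + 22.69) = −17544.9.
Balance: K_1 − x×(3390 − 2830) = K_2, so x = (K_1 − K_2)/(3390 − 2830) = 17544.9/560 = 31.3 km.

31.3 km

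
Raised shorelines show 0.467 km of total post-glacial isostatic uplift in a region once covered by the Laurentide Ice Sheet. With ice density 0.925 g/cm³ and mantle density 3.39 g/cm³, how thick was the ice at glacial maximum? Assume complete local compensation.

u = t ρ_ice/ρ_m → t = u ρ_m/ρ_ice = 0.467 km × 3.39/0.925 = 1.71 km.

1.71 km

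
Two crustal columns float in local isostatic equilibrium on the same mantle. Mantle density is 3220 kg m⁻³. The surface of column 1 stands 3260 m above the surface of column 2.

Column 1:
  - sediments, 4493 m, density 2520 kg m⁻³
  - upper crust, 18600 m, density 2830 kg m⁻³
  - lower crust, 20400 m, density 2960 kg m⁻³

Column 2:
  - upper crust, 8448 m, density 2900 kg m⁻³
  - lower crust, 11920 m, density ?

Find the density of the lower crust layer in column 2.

3010 kg m⁻³

Take the compensation level at the base of the deeper column (depth z_c below the surface of column 1) and equate Σ ρ_i t_i down to z_c; mantle fills any gap and the z_c terms cancel.
Column 1: 4493×2520 + 18600×2830 + 20400×2960 + (z_c − 43493)×3220
Column 2: 3260×0 + 8448×2900 + 11920×ρ + (z_c − 3260 − 20368)×3220
The z_c×3220 term appears on both sides and cancels. Collect the known terms of each column as K = Σ(ρt)_known − 3220 × (depth of known layers): K_1 = 124344360 − 3220×43493 = −15703100; K_2 = 24499200 − 3220×(3260 + 20368) = −51582960.
Balance: K_1 = K_2 + 11920×ρ, so ρ = (K_1 − K_2)/11920 = 35879900/11920 = 3010 kg m⁻³.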